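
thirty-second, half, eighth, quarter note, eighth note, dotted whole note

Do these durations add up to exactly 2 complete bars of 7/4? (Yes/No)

One bar of 7/4 = 56 thirty-second notes, so 2 bars = 112.
Convert each value to thirty-second notes: thirty-second = 1; half = 16; eighth = 4; quarter note = 8; eighth note = 4; dotted whole note = 48.
Altogether 1 + 16 + 4 + 8 + 4 + 48 = 81.
81 falls short of 112, so the answer is No.

No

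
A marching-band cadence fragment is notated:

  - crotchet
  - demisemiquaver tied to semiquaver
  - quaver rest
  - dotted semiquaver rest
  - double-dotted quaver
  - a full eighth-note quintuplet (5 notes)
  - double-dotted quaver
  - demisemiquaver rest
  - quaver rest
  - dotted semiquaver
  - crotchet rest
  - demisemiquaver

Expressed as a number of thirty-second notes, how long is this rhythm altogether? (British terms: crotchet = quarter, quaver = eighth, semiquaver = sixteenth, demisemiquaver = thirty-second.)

Working in thirty-second notes: crotchet = 8; demisemiquaver tied to semiquaver (demisemiquaver + semiquaver) = 3; quaver rest = 4; dotted semiquaver rest = 3; double-dotted quaver = 7; a full eighth-note quintuplet (5 notes) (five quintuplet eighths span one half) = 16; double-dotted quaver = 7; demisemiquaver rest = 1; quaver rest = 4; dotted semiquaver = 3; crotchet rest = 8; demisemiquaver = 1.
Altogether 8 + 3 + 4 + 3 + 7 + 16 + 7 + 1 + 4 + 3 + 8 + 1 = 65 thirty-second notes.

65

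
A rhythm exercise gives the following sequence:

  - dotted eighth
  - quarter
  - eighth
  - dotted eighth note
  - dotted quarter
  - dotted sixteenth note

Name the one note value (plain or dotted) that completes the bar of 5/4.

The bar of 5/4 = 40 thirty-second notes.
Working in thirty-second notes: dotted eighth = 6; quarter = 8; eighth = 4; dotted eighth note = 6; dotted quarter = 12; dotted sixteenth note = 3.
Adding: 6 + 8 + 4 + 6 + 12 + 3 = 39.
Remaining: 40 − 39 = 1 thirty-second note, which is a thirty-second note.

thirty-second note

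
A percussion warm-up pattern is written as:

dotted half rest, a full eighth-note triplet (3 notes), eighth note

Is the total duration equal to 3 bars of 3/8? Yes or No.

One bar of 3/8 = 3 eighth notes, so 3 bars = 9.
Convert each value to eighth notes: dotted half rest = 6; a full eighth-note triplet (3 notes) (three triplet eighths span one quarter) = 2; eighth note = 1.
Sum: 6 + 2 + 1 = 9.
9 equals 9, so the answer is Yes.

Yes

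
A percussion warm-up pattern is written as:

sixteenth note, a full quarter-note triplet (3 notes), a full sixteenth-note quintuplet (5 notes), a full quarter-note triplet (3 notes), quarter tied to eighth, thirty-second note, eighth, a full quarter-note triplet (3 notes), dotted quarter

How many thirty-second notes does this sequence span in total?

In thirty-second notes: sixteenth note = 2; a full quarter-note triplet (3 notes) (three triplet quarters span one half) = 16; a full sixteenth-note quintuplet (5 notes) (five quintuplet sixteenths span one quarter) = 8; a full quarter-note triplet (3 notes) (three triplet quarters span one half) = 16; quarter tied to eighth (quarter + eighth) = 12; thirty-second note = 1; eighth = 4; a full quarter-note triplet (3 notes) (three triplet quarters span one half) = 16; dotted quarter = 12.
Total: 2 + 16 + 8 + 16 + 12 + 1 + 4 + 16 + 12 = 87 thirty-second notes.

87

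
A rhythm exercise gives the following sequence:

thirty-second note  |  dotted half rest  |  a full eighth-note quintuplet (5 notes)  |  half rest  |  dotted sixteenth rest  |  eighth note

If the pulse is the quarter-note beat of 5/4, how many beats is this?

8

One quarter-note beat = 8 thirty-second notes.
Working in thirty-second notes: thirty-second note = 1; dotted half rest = 24; a full eighth-note quintuplet (5 notes) (five quintuplet eighths span one half) = 16; half rest = 16; dotted sixteenth rest = 3; eighth note = 4.
Sum: 1 + 24 + 16 + 16 + 3 + 4 = 64.
64 ÷ 8 = 8 beats.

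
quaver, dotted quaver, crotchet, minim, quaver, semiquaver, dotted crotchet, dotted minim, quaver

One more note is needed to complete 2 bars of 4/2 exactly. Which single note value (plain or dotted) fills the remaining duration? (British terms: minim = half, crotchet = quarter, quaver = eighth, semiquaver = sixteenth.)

2 bars of 4/2 = 64 sixteenth notes.
Working in sixteenth notes: quaver = 2; dotted quaver = 3; crotchet = 4; minim = 8; quaver = 2; semiquaver = 1; dotted crotchet = 6; dotted minim = 12; quaver = 2.
Altogether 2 + 3 + 4 + 8 + 2 + 1 + 6 + 12 + 2 = 40.
Remaining: 64 − 40 = 24 sixteenth notes, which is a dotted whole note.

dotted whole note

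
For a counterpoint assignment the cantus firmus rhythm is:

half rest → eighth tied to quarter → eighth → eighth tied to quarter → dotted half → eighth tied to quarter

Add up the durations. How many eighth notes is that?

Each duration in eighth notes: half rest = 4; eighth tied to quarter (eighth + quarter) = 3; eighth = 1; eighth tied to quarter (eighth + quarter) = 3; dotted half = 6; eighth tied to quarter (eighth + quarter) = 3.
Total: 4 + 3 + 1 + 3 + 6 + 3 = 20 eighth notes.

20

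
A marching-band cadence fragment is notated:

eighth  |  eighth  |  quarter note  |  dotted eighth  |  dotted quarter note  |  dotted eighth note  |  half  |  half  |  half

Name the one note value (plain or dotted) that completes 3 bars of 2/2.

quarter note

3 bars of 2/2 = 48 sixteenth notes.
In sixteenth notes: eighth = 2; eighth = 2; quarter note = 4; dotted eighth = 3; dotted quarter note = 6; dotted eighth note = 3; half = 8; half = 8; half = 8.
Altogether 2 + 2 + 4 + 3 + 6 + 3 + 8 + 8 + 8 = 44.
Remaining: 48 − 44 = 4 sixteenth notes, which is a quarter note.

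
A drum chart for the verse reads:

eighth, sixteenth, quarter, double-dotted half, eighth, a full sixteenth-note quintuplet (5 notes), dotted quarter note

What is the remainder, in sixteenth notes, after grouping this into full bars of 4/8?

One bar of 4/8 = 8 sixteenth notes.
Working in sixteenth notes: eighth = 2; sixteenth = 1; quarter = 4; double-dotted half = 14; eighth = 2; a full sixteenth-note quintuplet (5 notes) (five quintuplet sixteenths span one quarter) = 4; dotted quarter note = 6.
Altogether 2 + 1 + 4 + 14 + 2 + 4 + 6 = 33.
33 ÷ 8 = 4 complete bars with 1 sixteenth note remaining.

1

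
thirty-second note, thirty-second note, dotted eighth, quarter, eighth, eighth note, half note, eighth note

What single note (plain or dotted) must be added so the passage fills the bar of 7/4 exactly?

The bar of 7/4 = 56 thirty-second notes.
Express everything in thirty-second notes: thirty-second note = 1; thirty-second note = 1; dotted eighth = 6; quarter = 8; eighth = 4; eighth note = 4; half note = 16; eighth note = 4.
Sum: 1 + 1 + 6 + 8 + 4 + 4 + 16 + 4 = 44.
Remaining: 56 − 44 = 12 thirty-second notes, which is a dotted quarter note.

dotted quarter note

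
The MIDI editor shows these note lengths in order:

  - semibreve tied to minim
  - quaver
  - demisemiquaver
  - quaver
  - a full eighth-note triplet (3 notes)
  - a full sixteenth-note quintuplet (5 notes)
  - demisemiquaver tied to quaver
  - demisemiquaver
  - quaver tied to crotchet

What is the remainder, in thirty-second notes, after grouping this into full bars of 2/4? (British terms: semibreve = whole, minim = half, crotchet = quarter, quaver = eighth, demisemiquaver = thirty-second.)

One bar of 2/4 = 16 thirty-second notes.
Convert each value to thirty-second notes: semibreve tied to minim (semibreve + minim) = 48; quaver = 4; demisemiquaver = 1; quaver = 4; a full eighth-note triplet (3 notes) (three triplet eighths span one quarter) = 8; a full sixteenth-note quintuplet (5 notes) (five quintuplet sixteenths span one quarter) = 8; demisemiquaver tied to quaver (demisemiquaver + quaver) = 5; demisemiquaver = 1; quaver tied to crotchet (quaver + crotchet) = 12.
Altogether 48 + 4 + 1 + 4 + 8 + 8 + 5 + 1 + 12 = 91.
91 ÷ 16 = 5 complete bars with 11 thirty-second notes remaining.

11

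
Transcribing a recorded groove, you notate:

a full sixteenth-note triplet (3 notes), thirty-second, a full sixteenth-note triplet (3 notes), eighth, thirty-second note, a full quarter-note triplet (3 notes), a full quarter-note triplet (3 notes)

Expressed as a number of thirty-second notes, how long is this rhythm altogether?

46

Express everything in thirty-second notes: a full sixteenth-note triplet (3 notes) (three triplet sixteenths span one eighth) = 4; thirty-second = 1; a full sixteenth-note triplet (3 notes) (three triplet sixteenths span one eighth) = 4; eighth = 4; thirty-second note = 1; a full quarter-note triplet (3 notes) (three triplet quarters span one half) = 16; a full quarter-note triplet (3 notes) (three triplet quarters span one half) = 16.
Sum: 4 + 1 + 4 + 4 + 1 + 16 + 16 = 46 thirty-second notes.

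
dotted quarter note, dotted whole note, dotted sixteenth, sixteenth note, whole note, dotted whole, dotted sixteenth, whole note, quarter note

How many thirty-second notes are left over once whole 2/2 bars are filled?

One bar of 2/2 = 32 thirty-second notes.
In thirty-second notes: dotted quarter note = 12; dotted whole note = 48; dotted sixteenth = 3; sixteenth note = 2; whole note = 32; dotted whole = 48; dotted sixteenth = 3; whole note = 32; quarter note = 8.
Total: 12 + 48 + 3 + 2 + 32 + 48 + 3 + 32 + 8 = 188.
188 ÷ 32 = 5 complete bars with 28 thirty-second notes remaining.

28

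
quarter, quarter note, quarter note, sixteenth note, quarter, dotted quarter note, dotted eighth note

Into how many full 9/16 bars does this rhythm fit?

2

One bar of 9/16 = 9 sixteenth notes.
Express everything in sixteenth notes: quarter = 4; quarter note = 4; quarter note = 4; sixteenth note = 1; quarter = 4; dotted quarter note = 6; dotted eighth note = 3.
Altogether 4 + 4 + 4 + 1 + 4 + 6 + 3 = 26.
26 ÷ 9 = 2 complete bars with 8 left over.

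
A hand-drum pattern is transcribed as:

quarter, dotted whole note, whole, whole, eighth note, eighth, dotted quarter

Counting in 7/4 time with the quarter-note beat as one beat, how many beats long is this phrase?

One quarter-note beat = 2 eighth notes.
In eighth notes: quarter = 2; dotted whole note = 12; whole = 8; whole = 8; eighth note = 1; eighth = 1; dotted quarter = 3.
Altogether 2 + 12 + 8 + 8 + 1 + 1 + 3 = 35.
35 ÷ 2 = 17.5 beats.

17.5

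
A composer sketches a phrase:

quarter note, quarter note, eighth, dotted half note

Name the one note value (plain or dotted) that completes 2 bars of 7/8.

2 bars of 7/8 = 14 eighth notes.
Convert each value to eighth notes: quarter note = 2; quarter note = 2; eighth = 1; dotted half note = 6.
Altogether 2 + 2 + 1 + 6 = 11.
Remaining: 14 − 11 = 3 eighth notes, which is a dotted quarter note.

dotted quarter note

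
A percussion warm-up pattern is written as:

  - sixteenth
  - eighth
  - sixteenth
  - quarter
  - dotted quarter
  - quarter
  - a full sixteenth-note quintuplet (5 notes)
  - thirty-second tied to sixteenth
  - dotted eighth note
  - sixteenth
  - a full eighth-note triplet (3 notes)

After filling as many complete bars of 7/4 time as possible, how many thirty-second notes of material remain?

7

One bar of 7/4 = 56 thirty-second notes.
Express everything in thirty-second notes: sixteenth = 2; eighth = 4; sixteenth = 2; quarter = 8; dotted quarter = 12; quarter = 8; a full sixteenth-note quintuplet (5 notes) (five quintuplet sixteenths span one quarter) = 8; thirty-second tied to sixteenth (thirty-second + sixteenth) = 3; dotted eighth note = 6; sixteenth = 2; a full eighth-note triplet (3 notes) (three triplet eighths span one quarter) = 8.
Adding: 2 + 4 + 2 + 8 + 12 + 8 + 8 + 3 + 6 + 2 + 8 = 63.
63 ÷ 56 = 1 complete bar with 7 thirty-second notes remaining.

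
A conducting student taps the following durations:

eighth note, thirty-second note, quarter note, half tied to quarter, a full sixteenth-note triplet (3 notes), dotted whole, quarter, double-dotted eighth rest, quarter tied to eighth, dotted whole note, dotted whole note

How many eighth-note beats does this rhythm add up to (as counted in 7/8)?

One eighth-note beat = 4 thirty-second notes.
Each duration in thirty-second notes: eighth note = 4; thirty-second note = 1; quarter note = 8; half tied to quarter (half + quarter) = 24; a full sixteenth-note triplet (3 notes) (three triplet sixteenths span one eighth) = 4; dotted whole = 48; quarter = 8; double-dotted eighth rest = 7; quarter tied to eighth (quarter + eighth) = 12; dotted whole note = 48; dotted whole note = 48.
Adding: 4 + 1 + 8 + 24 + 4 + 48 + 8 + 7 + 12 + 48 + 48 = 212.
212 ÷ 4 = 53 beats.

53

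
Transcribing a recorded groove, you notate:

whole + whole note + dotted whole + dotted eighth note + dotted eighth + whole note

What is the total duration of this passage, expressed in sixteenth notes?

Working in sixteenth notes: whole = 16; whole note = 16; dotted whole = 24; dotted eighth note = 3; dotted eighth = 3; whole note = 16.
Total: 16 + 16 + 24 + 3 + 3 + 16 = 78 sixteenth notes.

78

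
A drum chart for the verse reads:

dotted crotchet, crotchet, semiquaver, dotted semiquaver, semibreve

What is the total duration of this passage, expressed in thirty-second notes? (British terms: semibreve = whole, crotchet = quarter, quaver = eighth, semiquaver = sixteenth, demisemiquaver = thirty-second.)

57

Convert each value to thirty-second notes: dotted crotchet = 12; crotchet = 8; semiquaver = 2; dotted semiquaver = 3; semibreve = 32.
Total: 12 + 8 + 2 + 3 + 32 = 57 thirty-second notes.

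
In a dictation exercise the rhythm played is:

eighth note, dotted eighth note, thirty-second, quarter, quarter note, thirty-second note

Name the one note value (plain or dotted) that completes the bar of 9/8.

The bar of 9/8 = 36 thirty-second notes.
Working in thirty-second notes: eighth note = 4; dotted eighth note = 6; thirty-second = 1; quarter = 8; quarter note = 8; thirty-second note = 1.
Altogether 4 + 6 + 1 + 8 + 8 + 1 = 28.
Remaining: 36 − 28 = 8 thirty-second notes, which is a quarter note.

quarter note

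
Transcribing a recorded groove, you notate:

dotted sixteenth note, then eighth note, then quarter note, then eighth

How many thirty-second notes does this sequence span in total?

Convert each value to thirty-second notes: dotted sixteenth note = 3; eighth note = 4; quarter note = 8; eighth = 4.
Adding: 3 + 4 + 8 + 4 = 19 thirty-second notes.

19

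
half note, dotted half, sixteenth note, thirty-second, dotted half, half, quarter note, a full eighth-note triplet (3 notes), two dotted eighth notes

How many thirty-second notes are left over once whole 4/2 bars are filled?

One bar of 4/2 = 64 thirty-second notes.
In thirty-second notes: half note = 16; dotted half = 24; sixteenth note = 2; thirty-second = 1; dotted half = 24; half = 16; quarter note = 8; a full eighth-note triplet (3 notes) (three triplet eighths span one quarter) = 8; dotted eighth note = 6; dotted eighth note = 6.
Altogether 16 + 24 + 2 + 1 + 24 + 16 + 8 + 8 + 6 + 6 = 111.
111 ÷ 64 = 1 complete bar with 47 thirty-second notes remaining.

47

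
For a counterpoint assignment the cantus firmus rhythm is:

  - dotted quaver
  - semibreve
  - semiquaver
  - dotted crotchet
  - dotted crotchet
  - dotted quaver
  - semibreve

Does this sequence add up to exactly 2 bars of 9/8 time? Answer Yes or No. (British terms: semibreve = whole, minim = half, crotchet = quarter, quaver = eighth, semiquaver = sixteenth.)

No

One bar of 9/8 = 18 sixteenth notes, so 2 bars = 36.
Express everything in sixteenth notes: dotted quaver = 3; semibreve = 16; semiquaver = 1; dotted crotchet = 6; dotted crotchet = 6; dotted quaver = 3; semibreve = 16.
Total: 3 + 16 + 1 + 6 + 6 + 3 + 16 = 51.
51 exceeds 36, so the answer is No.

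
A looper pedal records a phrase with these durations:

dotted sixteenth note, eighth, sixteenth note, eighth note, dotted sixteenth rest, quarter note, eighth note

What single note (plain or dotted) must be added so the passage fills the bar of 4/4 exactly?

The bar of 4/4 = 32 thirty-second notes.
Convert each value to thirty-second notes: dotted sixteenth note = 3; eighth = 4; sixteenth note = 2; eighth note = 4; dotted sixteenth rest = 3; quarter note = 8; eighth note = 4.
Total: 3 + 4 + 2 + 4 + 3 + 8 + 4 = 28.
Remaining: 32 − 28 = 4 thirty-second notes, which is a eighth note.

eighth note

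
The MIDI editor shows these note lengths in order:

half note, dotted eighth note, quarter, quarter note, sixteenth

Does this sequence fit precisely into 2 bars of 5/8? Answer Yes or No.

One bar of 5/8 = 10 sixteenth notes, so 2 bars = 20.
Each duration in sixteenth notes: half note = 8; dotted eighth note = 3; quarter = 4; quarter note = 4; sixteenth = 1.
Sum: 8 + 3 + 4 + 4 + 1 = 20.
20 equals 20, so the answer is Yes.

Yes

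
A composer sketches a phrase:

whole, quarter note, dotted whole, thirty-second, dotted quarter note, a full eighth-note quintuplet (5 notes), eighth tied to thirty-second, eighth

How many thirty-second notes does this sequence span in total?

Each duration in thirty-second notes: whole = 32; quarter note = 8; dotted whole = 48; thirty-second = 1; dotted quarter note = 12; a full eighth-note quintuplet (5 notes) (five quintuplet eighths span one half) = 16; eighth tied to thirty-second (eighth + thirty-second) = 5; eighth = 4.
Altogether 32 + 8 + 48 + 1 + 12 + 16 + 5 + 4 = 126 thirty-second notes.

126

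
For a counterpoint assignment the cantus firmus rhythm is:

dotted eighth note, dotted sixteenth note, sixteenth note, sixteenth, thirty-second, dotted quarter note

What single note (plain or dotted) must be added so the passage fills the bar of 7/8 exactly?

sixteenth note

The bar of 7/8 = 28 thirty-second notes.
Working in thirty-second notes: dotted eighth note = 6; dotted sixteenth note = 3; sixteenth note = 2; sixteenth = 2; thirty-second = 1; dotted quarter note = 12.
Total: 6 + 3 + 2 + 2 + 1 + 12 = 26.
Remaining: 28 − 26 = 2 thirty-second notes, which is a sixteenth note.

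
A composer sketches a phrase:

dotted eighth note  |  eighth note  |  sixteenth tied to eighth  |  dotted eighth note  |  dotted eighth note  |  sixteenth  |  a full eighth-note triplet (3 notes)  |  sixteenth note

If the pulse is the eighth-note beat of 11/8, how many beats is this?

10

One eighth-note beat = 2 sixteenth notes.
Convert each value to sixteenth notes: dotted eighth note = 3; eighth note = 2; sixteenth tied to eighth (sixteenth + eighth) = 3; dotted eighth note = 3; dotted eighth note = 3; sixteenth = 1; a full eighth-note triplet (3 notes) (three triplet eighths span one quarter) = 4; sixteenth note = 1.
Adding: 3 + 2 + 3 + 3 + 3 + 1 + 4 + 1 = 20.
20 ÷ 2 = 10 beats.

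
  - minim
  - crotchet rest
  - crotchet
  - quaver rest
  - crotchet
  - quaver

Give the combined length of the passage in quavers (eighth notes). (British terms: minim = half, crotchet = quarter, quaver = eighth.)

Working in eighth notes: minim = 4; crotchet rest = 2; crotchet = 2; quaver rest = 1; crotchet = 2; quaver = 1.
Adding: 4 + 2 + 2 + 1 + 2 + 1 = 12 eighth notes.

12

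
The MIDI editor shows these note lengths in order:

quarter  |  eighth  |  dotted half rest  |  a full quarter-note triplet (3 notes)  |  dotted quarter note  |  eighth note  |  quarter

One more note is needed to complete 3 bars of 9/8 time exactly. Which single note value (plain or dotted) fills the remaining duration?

3 bars of 9/8 = 27 eighth notes.
In eighth notes: quarter = 2; eighth = 1; dotted half rest = 6; a full quarter-note triplet (3 notes) (three triplet quarters span one half) = 4; dotted quarter note = 3; eighth note = 1; quarter = 2.
Total: 2 + 1 + 6 + 4 + 3 + 1 + 2 = 19.
Remaining: 27 − 19 = 8 eighth notes, which is a whole note.

whole note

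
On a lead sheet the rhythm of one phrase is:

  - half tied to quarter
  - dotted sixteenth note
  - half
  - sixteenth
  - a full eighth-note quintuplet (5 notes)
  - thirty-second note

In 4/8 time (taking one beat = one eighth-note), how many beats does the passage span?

15.5

One eighth-note beat = 4 thirty-second notes.
Working in thirty-second notes: half tied to quarter (half + quarter) = 24; dotted sixteenth note = 3; half = 16; sixteenth = 2; a full eighth-note quintuplet (5 notes) (five quintuplet eighths span one half) = 16; thirty-second note = 1.
Adding: 24 + 3 + 16 + 2 + 16 + 1 = 62.
62 ÷ 4 = 15.5 beats.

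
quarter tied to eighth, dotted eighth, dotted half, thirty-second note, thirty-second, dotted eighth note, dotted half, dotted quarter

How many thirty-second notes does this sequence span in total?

86

Convert each value to thirty-second notes: quarter tied to eighth (quarter + eighth) = 12; dotted eighth = 6; dotted half = 24; thirty-second note = 1; thirty-second = 1; dotted eighth note = 6; dotted half = 24; dotted quarter = 12.
Altogether 12 + 6 + 24 + 1 + 1 + 6 + 24 + 12 = 86 thirty-second notes.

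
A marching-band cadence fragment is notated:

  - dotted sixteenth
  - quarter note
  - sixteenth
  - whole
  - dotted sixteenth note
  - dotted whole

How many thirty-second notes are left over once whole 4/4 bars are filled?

One bar of 4/4 = 32 thirty-second notes.
Express everything in thirty-second notes: dotted sixteenth = 3; quarter note = 8; sixteenth = 2; whole = 32; dotted sixteenth note = 3; dotted whole = 48.
Altogether 3 + 8 + 2 + 32 + 3 + 48 = 96.
96 ÷ 32 = 3 complete bars with 0 thirty-second notes remaining.

0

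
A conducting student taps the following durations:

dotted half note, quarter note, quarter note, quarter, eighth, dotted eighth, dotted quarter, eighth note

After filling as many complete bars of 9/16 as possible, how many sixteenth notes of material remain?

One bar of 9/16 = 9 sixteenth notes.
Express everything in sixteenth notes: dotted half note = 12; quarter note = 4; quarter note = 4; quarter = 4; eighth = 2; dotted eighth = 3; dotted quarter = 6; eighth note = 2.
Total: 12 + 4 + 4 + 4 + 2 + 3 + 6 + 2 = 37.
37 ÷ 9 = 4 complete bars with 1 sixteenth note remaining.

1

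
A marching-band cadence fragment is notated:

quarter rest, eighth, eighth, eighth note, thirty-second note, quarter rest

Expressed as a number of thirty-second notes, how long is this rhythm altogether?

29

Working in thirty-second notes: quarter rest = 8; eighth = 4; eighth = 4; eighth note = 4; thirty-second note = 1; quarter rest = 8.
Sum: 8 + 4 + 4 + 4 + 1 + 8 = 29 thirty-second notes.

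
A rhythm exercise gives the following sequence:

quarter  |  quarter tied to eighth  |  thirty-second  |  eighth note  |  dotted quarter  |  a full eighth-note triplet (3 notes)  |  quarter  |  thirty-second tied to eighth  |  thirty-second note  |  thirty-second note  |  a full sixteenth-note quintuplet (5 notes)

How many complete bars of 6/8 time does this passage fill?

2

One bar of 6/8 = 24 thirty-second notes.
In thirty-second notes: quarter = 8; quarter tied to eighth (quarter + eighth) = 12; thirty-second = 1; eighth note = 4; dotted quarter = 12; a full eighth-note triplet (3 notes) (three triplet eighths span one quarter) = 8; quarter = 8; thirty-second tied to eighth (thirty-second + eighth) = 5; thirty-second note = 1; thirty-second note = 1; a full sixteenth-note quintuplet (5 notes) (five quintuplet sixteenths span one quarter) = 8.
Sum: 8 + 12 + 1 + 4 + 12 + 8 + 8 + 5 + 1 + 1 + 8 = 68.
68 ÷ 24 = 2 complete bars with 20 left over.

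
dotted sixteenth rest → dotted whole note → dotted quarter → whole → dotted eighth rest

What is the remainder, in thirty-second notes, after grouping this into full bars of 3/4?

5

One bar of 3/4 = 24 thirty-second notes.
Each duration in thirty-second notes: dotted sixteenth rest = 3; dotted whole note = 48; dotted quarter = 12; whole = 32; dotted eighth rest = 6.
Adding: 3 + 48 + 12 + 32 + 6 = 101.
101 ÷ 24 = 4 complete bars with 5 thirty-second notes remaining.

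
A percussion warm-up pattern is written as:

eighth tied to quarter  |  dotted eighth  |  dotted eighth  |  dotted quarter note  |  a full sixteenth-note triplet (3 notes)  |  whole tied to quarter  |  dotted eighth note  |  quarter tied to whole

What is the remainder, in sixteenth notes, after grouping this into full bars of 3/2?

15

One bar of 3/2 = 24 sixteenth notes.
Convert each value to sixteenth notes: eighth tied to quarter (eighth + quarter) = 6; dotted eighth = 3; dotted eighth = 3; dotted quarter note = 6; a full sixteenth-note triplet (3 notes) (three triplet sixteenths span one eighth) = 2; whole tied to quarter (whole + quarter) = 20; dotted eighth note = 3; quarter tied to whole (quarter + whole) = 20.
Altogether 6 + 3 + 3 + 6 + 2 + 20 + 3 + 20 = 63.
63 ÷ 24 = 2 complete bars with 15 sixteenth notes remaining.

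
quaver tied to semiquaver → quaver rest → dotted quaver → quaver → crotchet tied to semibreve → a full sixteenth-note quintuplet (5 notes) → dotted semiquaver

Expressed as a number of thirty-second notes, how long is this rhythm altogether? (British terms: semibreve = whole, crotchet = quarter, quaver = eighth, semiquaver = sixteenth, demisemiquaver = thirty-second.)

Express everything in thirty-second notes: quaver tied to semiquaver (quaver + semiquaver) = 6; quaver rest = 4; dotted quaver = 6; quaver = 4; crotchet tied to semibreve (crotchet + semibreve) = 40; a full sixteenth-note quintuplet (5 notes) (five quintuplet sixteenths span one quarter) = 8; dotted semiquaver = 3.
Adding: 6 + 4 + 6 + 4 + 40 + 8 + 3 = 71 thirty-second notes.

71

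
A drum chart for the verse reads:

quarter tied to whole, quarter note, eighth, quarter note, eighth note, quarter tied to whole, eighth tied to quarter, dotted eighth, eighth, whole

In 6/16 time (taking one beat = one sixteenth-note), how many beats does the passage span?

One sixteenth-note beat = 2 thirty-second notes.
Working in thirty-second notes: quarter tied to whole (quarter + whole) = 40; quarter note = 8; eighth = 4; quarter note = 8; eighth note = 4; quarter tied to whole (quarter + whole) = 40; eighth tied to quarter (eighth + quarter) = 12; dotted eighth = 6; eighth = 4; whole = 32.
Adding: 40 + 8 + 4 + 8 + 4 + 40 + 12 + 6 + 4 + 32 = 158.
158 ÷ 2 = 79 beats.

79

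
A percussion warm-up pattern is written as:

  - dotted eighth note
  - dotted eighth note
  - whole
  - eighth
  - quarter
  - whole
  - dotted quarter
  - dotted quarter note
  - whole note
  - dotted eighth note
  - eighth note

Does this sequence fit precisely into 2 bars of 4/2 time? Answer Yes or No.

One bar of 4/2 = 32 sixteenth notes, so 2 bars = 64.
Convert each value to sixteenth notes: dotted eighth note = 3; dotted eighth note = 3; whole = 16; eighth = 2; quarter = 4; whole = 16; dotted quarter = 6; dotted quarter note = 6; whole note = 16; dotted eighth note = 3; eighth note = 2.
Total: 3 + 3 + 16 + 2 + 4 + 16 + 6 + 6 + 16 + 3 + 2 = 77.
77 exceeds 64, so the answer is No.

No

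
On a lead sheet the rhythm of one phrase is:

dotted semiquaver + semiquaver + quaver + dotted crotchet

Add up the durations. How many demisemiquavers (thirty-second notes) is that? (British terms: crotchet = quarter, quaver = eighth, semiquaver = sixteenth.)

Each duration in thirty-second notes: dotted semiquaver = 3; semiquaver = 2; quaver = 4; dotted crotchet = 12.
Total: 3 + 2 + 4 + 12 = 21 thirty-second notes.

21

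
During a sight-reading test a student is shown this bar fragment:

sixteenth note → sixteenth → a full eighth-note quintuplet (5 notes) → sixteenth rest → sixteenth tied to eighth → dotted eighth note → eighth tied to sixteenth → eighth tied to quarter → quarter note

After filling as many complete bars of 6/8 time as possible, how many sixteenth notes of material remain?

6

One bar of 6/8 = 12 sixteenth notes.
Convert each value to sixteenth notes: sixteenth note = 1; sixteenth = 1; a full eighth-note quintuplet (5 notes) (five quintuplet eighths span one half) = 8; sixteenth rest = 1; sixteenth tied to eighth (sixteenth + eighth) = 3; dotted eighth note = 3; eighth tied to sixteenth (eighth + sixteenth) = 3; eighth tied to quarter (eighth + quarter) = 6; quarter note = 4.
Sum: 1 + 1 + 8 + 1 + 3 + 3 + 3 + 6 + 4 = 30.
30 ÷ 12 = 2 complete bars with 6 sixteenth notes remaining.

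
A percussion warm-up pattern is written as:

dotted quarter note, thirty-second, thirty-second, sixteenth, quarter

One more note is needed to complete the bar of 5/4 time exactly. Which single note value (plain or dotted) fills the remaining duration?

The bar of 5/4 = 40 thirty-second notes.
Each duration in thirty-second notes: dotted quarter note = 12; thirty-second = 1; thirty-second = 1; sixteenth = 2; quarter = 8.
Sum: 12 + 1 + 1 + 2 + 8 = 24.
Remaining: 40 − 24 = 16 thirty-second notes, which is a half note.

half note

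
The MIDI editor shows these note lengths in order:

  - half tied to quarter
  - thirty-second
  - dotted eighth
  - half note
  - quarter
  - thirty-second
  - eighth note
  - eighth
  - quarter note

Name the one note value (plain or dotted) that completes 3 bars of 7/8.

3 bars of 7/8 = 84 thirty-second notes.
Working in thirty-second notes: half tied to quarter (half + quarter) = 24; thirty-second = 1; dotted eighth = 6; half note = 16; quarter = 8; thirty-second = 1; eighth note = 4; eighth = 4; quarter note = 8.
Sum: 24 + 1 + 6 + 16 + 8 + 1 + 4 + 4 + 8 = 72.
Remaining: 84 − 72 = 12 thirty-second notes, which is a dotted quarter note.

dotted quarter note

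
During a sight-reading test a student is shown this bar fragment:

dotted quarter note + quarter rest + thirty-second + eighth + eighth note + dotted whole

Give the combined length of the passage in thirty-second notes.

Each duration in thirty-second notes: dotted quarter note = 12; quarter rest = 8; thirty-second = 1; eighth = 4; eighth note = 4; dotted whole = 48.
Sum: 12 + 8 + 1 + 4 + 4 + 48 = 77 thirty-second notes.

77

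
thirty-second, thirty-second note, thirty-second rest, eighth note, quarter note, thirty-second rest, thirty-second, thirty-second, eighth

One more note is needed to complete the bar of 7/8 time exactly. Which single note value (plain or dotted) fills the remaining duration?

The bar of 7/8 = 28 thirty-second notes.
Working in thirty-second notes: thirty-second = 1; thirty-second note = 1; thirty-second rest = 1; eighth note = 4; quarter note = 8; thirty-second rest = 1; thirty-second = 1; thirty-second = 1; eighth = 4.
Sum: 1 + 1 + 1 + 4 + 8 + 1 + 1 + 1 + 4 = 22.
Remaining: 28 − 22 = 6 thirty-second notes, which is a dotted eighth note.

dotted eighth note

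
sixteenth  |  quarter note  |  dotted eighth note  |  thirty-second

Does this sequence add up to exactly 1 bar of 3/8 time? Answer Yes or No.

No

One bar of 3/8 = 12 thirty-second notes.
In thirty-second notes: sixteenth = 2; quarter note = 8; dotted eighth note = 6; thirty-second = 1.
Total: 2 + 8 + 6 + 1 = 17.
17 exceeds 12, so the answer is No.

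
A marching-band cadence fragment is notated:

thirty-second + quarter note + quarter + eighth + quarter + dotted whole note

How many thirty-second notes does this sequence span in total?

77

Each duration in thirty-second notes: thirty-second = 1; quarter note = 8; quarter = 8; eighth = 4; quarter = 8; dotted whole note = 48.
Sum: 1 + 8 + 8 + 4 + 8 + 48 = 77 thirty-second notes.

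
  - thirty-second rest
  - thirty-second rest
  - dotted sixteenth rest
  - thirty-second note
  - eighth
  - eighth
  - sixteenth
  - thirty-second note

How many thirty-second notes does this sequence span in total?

17

Express everything in thirty-second notes: thirty-second rest = 1; thirty-second rest = 1; dotted sixteenth rest = 3; thirty-second note = 1; eighth = 4; eighth = 4; sixteenth = 2; thirty-second note = 1.
Total: 1 + 1 + 3 + 1 + 4 + 4 + 2 + 1 = 17 thirty-second notes.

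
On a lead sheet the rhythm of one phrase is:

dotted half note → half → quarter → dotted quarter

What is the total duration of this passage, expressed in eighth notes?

15

Convert each value to eighth notes: dotted half note = 6; half = 4; quarter = 2; dotted quarter = 3.
Adding: 6 + 4 + 2 + 3 = 15 eighth notes.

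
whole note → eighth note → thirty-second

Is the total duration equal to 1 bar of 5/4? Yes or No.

No

One bar of 5/4 = 40 thirty-second notes.
Each duration in thirty-second notes: whole note = 32; eighth note = 4; thirty-second = 1.
Sum: 32 + 4 + 1 = 37.
37 falls short of 40, so the answer is No.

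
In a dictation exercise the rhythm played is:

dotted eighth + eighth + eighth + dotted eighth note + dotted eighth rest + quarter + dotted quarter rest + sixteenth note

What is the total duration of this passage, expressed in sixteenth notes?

Working in sixteenth notes: dotted eighth = 3; eighth = 2; eighth = 2; dotted eighth note = 3; dotted eighth rest = 3; quarter = 4; dotted quarter rest = 6; sixteenth note = 1.
Adding: 3 + 2 + 2 + 3 + 3 + 4 + 6 + 1 = 24 sixteenth notes.

24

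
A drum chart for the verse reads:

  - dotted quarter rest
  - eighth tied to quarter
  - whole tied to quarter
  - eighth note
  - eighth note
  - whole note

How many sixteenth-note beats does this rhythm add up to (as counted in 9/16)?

One sixteenth-note beat = 2 thirty-second notes.
Express everything in thirty-second notes: dotted quarter rest = 12; eighth tied to quarter (eighth + quarter) = 12; whole tied to quarter (whole + quarter) = 40; eighth note = 4; eighth note = 4; whole note = 32.
Adding: 12 + 12 + 40 + 4 + 4 + 32 = 104.
104 ÷ 2 = 52 beats.

52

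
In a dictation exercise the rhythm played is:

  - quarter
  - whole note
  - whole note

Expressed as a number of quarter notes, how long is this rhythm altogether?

Convert each value to quarter notes: quarter = 1; whole note = 4; whole note = 4.
Sum: 1 + 4 + 4 = 9 quarter notes.

9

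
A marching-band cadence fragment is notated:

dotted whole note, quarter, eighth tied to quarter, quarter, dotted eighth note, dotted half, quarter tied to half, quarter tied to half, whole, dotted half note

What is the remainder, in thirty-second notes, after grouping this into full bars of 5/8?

One bar of 5/8 = 10 sixteenth notes.
Working in sixteenth notes: dotted whole note = 24; quarter = 4; eighth tied to quarter (eighth + quarter) = 6; quarter = 4; dotted eighth note = 3; dotted half = 12; quarter tied to half (quarter + half) = 12; quarter tied to half (quarter + half) = 12; whole = 16; dotted half note = 12.
Sum: 24 + 4 + 6 + 4 + 3 + 12 + 12 + 12 + 16 + 12 = 105.
105 ÷ 10 = 10 complete bars with 5 sixteenth notes remaining = 10 thirty-second notes.

10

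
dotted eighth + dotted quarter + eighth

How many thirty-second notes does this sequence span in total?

22

In thirty-second notes: dotted eighth = 6; dotted quarter = 12; eighth = 4.
Total: 6 + 12 + 4 = 22 thirty-second notes.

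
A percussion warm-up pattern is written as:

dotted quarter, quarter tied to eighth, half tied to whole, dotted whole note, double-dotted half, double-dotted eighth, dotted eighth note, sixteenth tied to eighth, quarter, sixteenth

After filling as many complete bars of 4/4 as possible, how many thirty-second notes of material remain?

17

One bar of 4/4 = 32 thirty-second notes.
Working in thirty-second notes: dotted quarter = 12; quarter tied to eighth (quarter + eighth) = 12; half tied to whole (half + whole) = 48; dotted whole note = 48; double-dotted half = 28; double-dotted eighth = 7; dotted eighth note = 6; sixteenth tied to eighth (sixteenth + eighth) = 6; quarter = 8; sixteenth = 2.
Adding: 12 + 12 + 48 + 48 + 28 + 7 + 6 + 6 + 8 + 2 = 177.
177 ÷ 32 = 5 complete bars with 17 thirty-second notes remaining.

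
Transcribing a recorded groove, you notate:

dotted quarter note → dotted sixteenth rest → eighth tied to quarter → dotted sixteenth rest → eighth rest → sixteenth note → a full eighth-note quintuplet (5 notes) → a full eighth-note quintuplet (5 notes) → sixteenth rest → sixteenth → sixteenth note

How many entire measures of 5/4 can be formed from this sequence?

1

One bar of 5/4 = 40 thirty-second notes.
Each duration in thirty-second notes: dotted quarter note = 12; dotted sixteenth rest = 3; eighth tied to quarter (eighth + quarter) = 12; dotted sixteenth rest = 3; eighth rest = 4; sixteenth note = 2; a full eighth-note quintuplet (5 notes) (five quintuplet eighths span one half) = 16; a full eighth-note quintuplet (5 notes) (five quintuplet eighths span one half) = 16; sixteenth rest = 2; sixteenth = 2; sixteenth note = 2.
Altogether 12 + 3 + 12 + 3 + 4 + 2 + 16 + 16 + 2 + 2 + 2 = 74.
74 ÷ 40 = 1 complete bar with 34 left over.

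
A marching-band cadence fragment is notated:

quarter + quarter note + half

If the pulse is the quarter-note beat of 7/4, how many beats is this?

4

One quarter-note beat = 2 eighth notes.
Convert each value to eighth notes: quarter = 2; quarter note = 2; half = 4.
Total: 2 + 2 + 4 = 8.
8 ÷ 2 = 4 beats.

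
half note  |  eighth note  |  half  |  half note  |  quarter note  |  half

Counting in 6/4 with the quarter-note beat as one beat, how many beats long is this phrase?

9.5

One quarter-note beat = 2 eighth notes.
Express everything in eighth notes: half note = 4; eighth note = 1; half = 4; half note = 4; quarter note = 2; half = 4.
Altogether 4 + 1 + 4 + 4 + 2 + 4 = 19.
19 ÷ 2 = 9.5 beats.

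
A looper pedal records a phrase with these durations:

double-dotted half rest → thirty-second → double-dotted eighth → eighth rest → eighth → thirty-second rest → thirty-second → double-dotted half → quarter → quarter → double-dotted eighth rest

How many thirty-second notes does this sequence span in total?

In thirty-second notes: double-dotted half rest = 28; thirty-second = 1; double-dotted eighth = 7; eighth rest = 4; eighth = 4; thirty-second rest = 1; thirty-second = 1; double-dotted half = 28; quarter = 8; quarter = 8; double-dotted eighth rest = 7.
Sum: 28 + 1 + 7 + 4 + 4 + 1 + 1 + 28 + 8 + 8 + 7 = 97 thirty-second notes.

97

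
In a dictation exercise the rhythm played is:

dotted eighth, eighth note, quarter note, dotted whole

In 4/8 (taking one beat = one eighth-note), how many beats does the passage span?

One eighth-note beat = 2 sixteenth notes.
Working in sixteenth notes: dotted eighth = 3; eighth note = 2; quarter note = 4; dotted whole = 24.
Adding: 3 + 2 + 4 + 24 = 33.
33 ÷ 2 = 16.5 beats.

16.5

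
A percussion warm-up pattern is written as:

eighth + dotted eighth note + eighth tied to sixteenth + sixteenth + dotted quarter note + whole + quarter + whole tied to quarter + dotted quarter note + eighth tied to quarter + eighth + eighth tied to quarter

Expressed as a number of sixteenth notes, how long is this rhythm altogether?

75

Each duration in sixteenth notes: eighth = 2; dotted eighth note = 3; eighth tied to sixteenth (eighth + sixteenth) = 3; sixteenth = 1; dotted quarter note = 6; whole = 16; quarter = 4; whole tied to quarter (whole + quarter) = 20; dotted quarter note = 6; eighth tied to quarter (eighth + quarter) = 6; eighth = 2; eighth tied to quarter (eighth + quarter) = 6.
Altogether 2 + 3 + 3 + 1 + 6 + 16 + 4 + 20 + 6 + 6 + 2 + 6 = 75 sixteenth notes.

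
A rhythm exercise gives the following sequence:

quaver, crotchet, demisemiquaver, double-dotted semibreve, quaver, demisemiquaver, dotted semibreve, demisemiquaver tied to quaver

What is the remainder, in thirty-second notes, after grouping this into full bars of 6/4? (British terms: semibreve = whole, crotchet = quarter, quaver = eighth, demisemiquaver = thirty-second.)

31

One bar of 6/4 = 48 thirty-second notes.
Working in thirty-second notes: quaver = 4; crotchet = 8; demisemiquaver = 1; double-dotted semibreve = 56; quaver = 4; demisemiquaver = 1; dotted semibreve = 48; demisemiquaver tied to quaver (demisemiquaver + quaver) = 5.
Total: 4 + 8 + 1 + 56 + 4 + 1 + 48 + 5 = 127.
127 ÷ 48 = 2 complete bars with 31 thirty-second notes remaining.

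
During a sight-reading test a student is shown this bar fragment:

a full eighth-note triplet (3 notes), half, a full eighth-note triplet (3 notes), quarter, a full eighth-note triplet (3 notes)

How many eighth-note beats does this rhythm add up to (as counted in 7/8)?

12

One eighth-note beat = 2 sixteenth notes.
Each duration in sixteenth notes: a full eighth-note triplet (3 notes) (three triplet eighths span one quarter) = 4; half = 8; a full eighth-note triplet (3 notes) (three triplet eighths span one quarter) = 4; quarter = 4; a full eighth-note triplet (3 notes) (three triplet eighths span one quarter) = 4.
Sum: 4 + 8 + 4 + 4 + 4 = 24.
24 ÷ 2 = 12 beats.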